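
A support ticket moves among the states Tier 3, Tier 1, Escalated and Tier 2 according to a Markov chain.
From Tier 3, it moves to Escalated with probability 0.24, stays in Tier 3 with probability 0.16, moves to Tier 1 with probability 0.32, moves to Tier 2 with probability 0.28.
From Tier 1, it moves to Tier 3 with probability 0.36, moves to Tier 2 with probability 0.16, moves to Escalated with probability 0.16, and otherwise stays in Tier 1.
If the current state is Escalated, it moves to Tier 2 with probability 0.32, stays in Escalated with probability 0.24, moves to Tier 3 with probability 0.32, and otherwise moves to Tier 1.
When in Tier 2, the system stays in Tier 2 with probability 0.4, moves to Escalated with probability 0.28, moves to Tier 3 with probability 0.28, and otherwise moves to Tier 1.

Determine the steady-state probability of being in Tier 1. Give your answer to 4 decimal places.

Let the stationary distribution be π with π = πP and π_1 + π_2 + π_3 + π_4 = 1.
π_1 = 0.16·π_1 + 0.36·π_2 + 0.32·π_3 + 0.28·π_4
π_2 = 0.32·π_1 + 0.32·π_2 + 0.12·π_3 + 0.04·π_4
π_3 = 0.24·π_1 + 0.16·π_2 + 0.24·π_3 + 0.28·π_4
Solving with the normalization constraint gives π = (0.2719, 0.1876, 0.2371, 0.3034).
So the stationary probability of Tier 1 is 0.1876.

0.1876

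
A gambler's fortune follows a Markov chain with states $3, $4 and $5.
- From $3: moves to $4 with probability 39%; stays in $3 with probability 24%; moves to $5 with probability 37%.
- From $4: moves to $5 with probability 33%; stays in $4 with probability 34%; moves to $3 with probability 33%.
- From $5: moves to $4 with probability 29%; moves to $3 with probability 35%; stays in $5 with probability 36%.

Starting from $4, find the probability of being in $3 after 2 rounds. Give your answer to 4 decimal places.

0.3069

Sum over the intermediate state after 1 round:
P = P($4→$3)·P($3→$3) + P($4→$4)·P($4→$3) + P($4→$5)·P($5→$3)
  = 0.33×0.24 + 0.34×0.33 + 0.33×0.35
  = 0.0792 + 0.1122 + 0.1155 = 0.3069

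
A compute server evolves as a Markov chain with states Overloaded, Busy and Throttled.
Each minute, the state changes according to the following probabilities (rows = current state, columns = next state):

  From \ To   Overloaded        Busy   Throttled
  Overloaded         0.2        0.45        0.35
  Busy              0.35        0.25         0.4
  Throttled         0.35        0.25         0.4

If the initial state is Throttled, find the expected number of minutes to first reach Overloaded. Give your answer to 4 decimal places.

Let t(s) be the expected number of minutes to first reach Overloaded from state s, with t(Overloaded) = 0. Conditioning on the first minute:
t(Busy) = 1 + 0.25·t(Busy) + 0.4·t(Throttled)
t(Throttled) = 1 + 0.25·t(Busy) + 0.4·t(Throttled)
Solving: t(Busy) = 2.8571, t(Throttled) = 2.8571.
Expected minutes from Throttled to Overloaded: 2.8571.

2.8571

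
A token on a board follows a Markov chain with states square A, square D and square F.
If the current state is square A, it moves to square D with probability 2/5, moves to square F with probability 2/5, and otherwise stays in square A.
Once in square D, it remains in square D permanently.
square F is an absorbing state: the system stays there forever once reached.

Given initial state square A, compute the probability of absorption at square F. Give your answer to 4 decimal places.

Let h(s) be the probability of absorption at square F starting from transient state s. Then h(square F) = 1 and h(square D) = 0. By first-step analysis:
h(square A) = 0.2·h(square A) + 0.4·0 + 0.4·1
Solving: h(square A) = 0.5000.
Starting from square A, the probability is 0.5000.

0.5000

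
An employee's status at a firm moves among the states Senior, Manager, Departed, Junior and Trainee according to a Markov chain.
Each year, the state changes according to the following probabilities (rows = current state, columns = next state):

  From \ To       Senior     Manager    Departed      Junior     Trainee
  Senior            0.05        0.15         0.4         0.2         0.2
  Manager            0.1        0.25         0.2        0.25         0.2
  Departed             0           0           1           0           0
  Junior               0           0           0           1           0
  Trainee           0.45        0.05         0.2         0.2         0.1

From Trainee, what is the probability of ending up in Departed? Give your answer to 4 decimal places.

0.5585

Let h(s) be the probability of absorption at Departed starting from transient state s. Then h(Departed) = 1 and h(Junior) = 0. By first-step analysis:
h(Senior) = 0.05·h(Senior) + 0.15·h(Manager) + 0.4·1 + 0.2·0 + 0.2·h(Trainee)
h(Manager) = 0.1·h(Senior) + 0.25·h(Manager) + 0.2·1 + 0.25·0 + 0.2·h(Trainee)
h(Trainee) = 0.45·h(Senior) + 0.05·h(Manager) + 0.2·1 + 0.2·0 + 0.1·h(Trainee)
Solving: h(Senior) = 0.6172, h(Manager) = 0.4979, h(Trainee) = 0.5585.
Starting from Trainee, the probability is 0.5585.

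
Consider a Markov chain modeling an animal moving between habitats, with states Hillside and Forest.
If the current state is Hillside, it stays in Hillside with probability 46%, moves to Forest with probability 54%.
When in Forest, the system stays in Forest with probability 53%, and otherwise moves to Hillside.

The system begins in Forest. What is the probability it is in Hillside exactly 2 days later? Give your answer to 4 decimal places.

0.4653

Sum over the intermediate state after 1 day:
P = P(Forest→Hillside)·P(Hillside→Hillside) + P(Forest→Forest)·P(Forest→Hillside)
  = 0.47×0.46 + 0.53×0.47
  = 0.2162 + 0.2491 = 0.4653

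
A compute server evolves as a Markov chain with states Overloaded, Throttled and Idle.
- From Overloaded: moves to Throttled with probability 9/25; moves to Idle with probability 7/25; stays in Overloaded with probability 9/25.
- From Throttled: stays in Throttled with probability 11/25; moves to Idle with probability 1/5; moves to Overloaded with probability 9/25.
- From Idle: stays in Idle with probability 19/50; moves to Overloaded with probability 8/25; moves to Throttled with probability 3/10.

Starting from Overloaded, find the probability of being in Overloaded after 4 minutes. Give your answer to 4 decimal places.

0.3489

Propagate the distribution vector 4 minutes from Overloaded.
After 0 minutes: (1.0000, 0.0000, 0.0000)
After 1 minute: (0.3600, 0.3600, 0.2800)
After 2 minutes: (0.3488, 0.3720, 0.2792)
After 3 minutes: (0.3488, 0.3730, 0.2782)
After 4 minutes: (0.3489, 0.3732, 0.2780)
P(in Overloaded after 4 minutes) = 0.3489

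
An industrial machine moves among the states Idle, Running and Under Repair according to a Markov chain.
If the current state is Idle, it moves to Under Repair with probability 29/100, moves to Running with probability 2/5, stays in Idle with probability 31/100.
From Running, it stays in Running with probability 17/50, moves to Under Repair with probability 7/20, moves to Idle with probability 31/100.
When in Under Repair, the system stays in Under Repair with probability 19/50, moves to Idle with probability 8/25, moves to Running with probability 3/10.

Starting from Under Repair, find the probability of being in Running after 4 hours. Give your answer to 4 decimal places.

0.3451

Propagate the distribution vector 4 hours from Under Repair.
After 0 hours: (0.0000, 0.0000, 1.0000)
After 1 hour: (0.3200, 0.3000, 0.3800)
After 2 hours: (0.3138, 0.3440, 0.3422)
After 3 hours: (0.3134, 0.3451, 0.3414)
After 4 hours: (0.3134, 0.3451, 0.3414)
P(in Running after 4 hours) = 0.3451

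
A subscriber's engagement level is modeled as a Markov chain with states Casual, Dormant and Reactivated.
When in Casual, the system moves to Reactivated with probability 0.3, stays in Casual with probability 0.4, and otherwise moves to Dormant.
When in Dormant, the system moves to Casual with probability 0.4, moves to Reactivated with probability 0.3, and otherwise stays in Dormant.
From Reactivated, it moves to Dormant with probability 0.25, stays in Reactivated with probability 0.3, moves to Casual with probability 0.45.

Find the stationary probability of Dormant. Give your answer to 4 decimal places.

0.2850

Let the stationary distribution be π with π = πP and π_1 + π_2 + π_3 = 1.
π_1 = 0.4·π_1 + 0.4·π_2 + 0.45·π_3
π_2 = 0.3·π_1 + 0.3·π_2 + 0.25·π_3
Solving with the normalization constraint gives π = (0.4150, 0.2850, 0.3000).
So the stationary probability of Dormant is 0.2850.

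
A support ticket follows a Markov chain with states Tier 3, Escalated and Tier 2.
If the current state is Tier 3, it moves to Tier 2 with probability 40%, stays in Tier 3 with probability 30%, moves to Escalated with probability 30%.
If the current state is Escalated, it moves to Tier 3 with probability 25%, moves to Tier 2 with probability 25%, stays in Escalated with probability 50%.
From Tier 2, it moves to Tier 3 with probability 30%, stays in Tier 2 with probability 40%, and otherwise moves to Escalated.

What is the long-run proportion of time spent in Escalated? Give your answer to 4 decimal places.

0.3750

Let the stationary distribution be π with π = πP and π_1 + π_2 + π_3 = 1.
π_1 = 0.3·π_1 + 0.25·π_2 + 0.3·π_3
π_2 = 0.3·π_1 + 0.5·π_2 + 0.3·π_3
Solving with the normalization constraint gives π = (0.2813, 0.3750, 0.3438).
So the stationary probability of Escalated is 0.3750.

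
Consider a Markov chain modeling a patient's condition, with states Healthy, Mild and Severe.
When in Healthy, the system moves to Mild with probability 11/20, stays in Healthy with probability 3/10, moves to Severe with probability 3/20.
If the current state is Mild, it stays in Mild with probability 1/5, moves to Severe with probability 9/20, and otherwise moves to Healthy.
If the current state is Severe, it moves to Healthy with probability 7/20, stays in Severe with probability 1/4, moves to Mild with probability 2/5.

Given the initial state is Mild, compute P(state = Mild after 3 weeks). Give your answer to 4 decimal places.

0.3674

Propagate the distribution vector 3 weeks from Mild.
After 0 weeks: (0.0000, 1.0000, 0.0000)
After 1 week: (0.3500, 0.2000, 0.4500)
After 2 weeks: (0.3325, 0.4125, 0.2550)
After 3 weeks: (0.3334, 0.3674, 0.2993)
P(in Mild after 3 weeks) = 0.3674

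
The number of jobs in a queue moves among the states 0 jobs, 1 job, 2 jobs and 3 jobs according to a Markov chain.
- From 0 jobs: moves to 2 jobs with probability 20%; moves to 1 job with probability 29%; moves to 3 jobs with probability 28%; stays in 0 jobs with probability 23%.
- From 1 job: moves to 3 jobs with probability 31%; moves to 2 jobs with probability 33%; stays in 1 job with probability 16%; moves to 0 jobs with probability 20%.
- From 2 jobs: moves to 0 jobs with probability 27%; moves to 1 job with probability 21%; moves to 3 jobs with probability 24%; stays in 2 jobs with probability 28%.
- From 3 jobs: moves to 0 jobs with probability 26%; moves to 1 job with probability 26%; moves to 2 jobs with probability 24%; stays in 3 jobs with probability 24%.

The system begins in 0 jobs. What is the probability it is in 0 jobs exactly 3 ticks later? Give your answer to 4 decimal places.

Propagate the distribution vector 3 ticks from 0 jobs.
After 0 ticks: (1.0000, 0.0000, 0.0000, 0.0000)
After 1 tick: (0.2300, 0.2900, 0.2000, 0.2800)
After 2 ticks: (0.2377, 0.2279, 0.2649, 0.2695)
After 3 ticks: (0.2418, 0.2311, 0.2616, 0.2655)
P(in 0 jobs after 3 ticks) = 0.2418

0.2418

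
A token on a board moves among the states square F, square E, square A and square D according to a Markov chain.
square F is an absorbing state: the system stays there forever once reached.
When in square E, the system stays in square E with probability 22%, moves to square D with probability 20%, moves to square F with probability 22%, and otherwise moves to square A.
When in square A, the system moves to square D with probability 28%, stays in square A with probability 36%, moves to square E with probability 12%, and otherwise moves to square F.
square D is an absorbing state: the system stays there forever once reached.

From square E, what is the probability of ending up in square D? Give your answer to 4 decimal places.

Let h(s) be the probability of absorption at square D starting from transient state s. Then h(square D) = 1 and h(square F) = 0. By first-step analysis:
h(square E) = 0.22·0 + 0.22·h(square E) + 0.36·h(square A) + 0.2·1
h(square A) = 0.24·0 + 0.12·h(square E) + 0.36·h(square A) + 0.28·1
Solving: h(square E) = 0.5018, h(square A) = 0.5316.
Starting from square E, the probability is 0.5018.

0.5018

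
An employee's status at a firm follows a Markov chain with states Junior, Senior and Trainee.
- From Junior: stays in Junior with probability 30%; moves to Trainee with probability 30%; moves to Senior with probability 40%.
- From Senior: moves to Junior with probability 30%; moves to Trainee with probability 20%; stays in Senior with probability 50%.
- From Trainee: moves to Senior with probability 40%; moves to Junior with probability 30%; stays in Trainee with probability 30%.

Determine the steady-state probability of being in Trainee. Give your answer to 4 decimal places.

Let the stationary distribution be π with π = πP and π_1 + π_2 + π_3 = 1.
π_1 = 0.3·π_1 + 0.3·π_2 + 0.3·π_3
π_2 = 0.4·π_1 + 0.5·π_2 + 0.4·π_3
Solving with the normalization constraint gives π = (0.3000, 0.4444, 0.2556).
So the stationary probability of Trainee is 0.2556.

0.2556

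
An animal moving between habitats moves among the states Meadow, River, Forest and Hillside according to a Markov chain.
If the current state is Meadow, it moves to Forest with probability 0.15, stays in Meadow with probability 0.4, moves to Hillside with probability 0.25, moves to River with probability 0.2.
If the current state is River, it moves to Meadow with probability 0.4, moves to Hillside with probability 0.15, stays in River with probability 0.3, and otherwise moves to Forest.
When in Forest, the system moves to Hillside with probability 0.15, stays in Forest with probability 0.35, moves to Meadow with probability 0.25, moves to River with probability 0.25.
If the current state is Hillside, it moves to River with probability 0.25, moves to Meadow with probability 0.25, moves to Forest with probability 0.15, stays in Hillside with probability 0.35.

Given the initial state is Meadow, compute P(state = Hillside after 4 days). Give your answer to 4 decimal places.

0.2301

Propagate the distribution vector 4 days from Meadow.
After 0 days: (1.0000, 0.0000, 0.0000, 0.0000)
After 1 day: (0.4000, 0.2000, 0.1500, 0.2500)
After 2 days: (0.3400, 0.2400, 0.1800, 0.2400)
After 3 days: (0.3370, 0.2450, 0.1860, 0.2320)
After 4 days: (0.3373, 0.2454, 0.1872, 0.2301)
P(in Hillside after 4 days) = 0.2301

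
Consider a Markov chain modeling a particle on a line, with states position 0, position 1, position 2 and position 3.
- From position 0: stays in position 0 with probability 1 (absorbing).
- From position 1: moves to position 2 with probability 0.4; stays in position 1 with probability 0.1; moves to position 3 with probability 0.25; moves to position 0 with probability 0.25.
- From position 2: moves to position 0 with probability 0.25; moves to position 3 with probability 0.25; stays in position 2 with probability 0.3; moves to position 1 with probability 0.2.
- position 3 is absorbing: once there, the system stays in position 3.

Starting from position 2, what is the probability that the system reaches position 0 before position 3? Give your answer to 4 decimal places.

Let h(s) be the probability of absorption at position 0 starting from transient state s. Then h(position 0) = 1 and h(position 3) = 0. By first-step analysis:
h(position 1) = 0.25·1 + 0.1·h(position 1) + 0.4·h(position 2) + 0.25·0
h(position 2) = 0.25·1 + 0.2·h(position 1) + 0.3·h(position 2) + 0.25·0
Solving: h(position 1) = 0.5000, h(position 2) = 0.5000.
Starting from position 2, the probability is 0.5000.

0.5000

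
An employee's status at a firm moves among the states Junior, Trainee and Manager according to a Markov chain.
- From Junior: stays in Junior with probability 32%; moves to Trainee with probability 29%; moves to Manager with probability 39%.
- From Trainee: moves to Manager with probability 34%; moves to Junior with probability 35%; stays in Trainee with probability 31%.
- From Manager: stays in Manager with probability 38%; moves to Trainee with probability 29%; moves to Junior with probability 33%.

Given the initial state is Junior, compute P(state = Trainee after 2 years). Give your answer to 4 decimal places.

Sum over the intermediate state after 1 year:
P = P(Junior→Junior)·P(Junior→Trainee) + P(Junior→Trainee)·P(Trainee→Trainee) + P(Junior→Manager)·P(Manager→Trainee)
  = 0.32×0.29 + 0.29×0.31 + 0.39×0.29
  = 0.0928 + 0.0899 + 0.1131 = 0.2958

0.2958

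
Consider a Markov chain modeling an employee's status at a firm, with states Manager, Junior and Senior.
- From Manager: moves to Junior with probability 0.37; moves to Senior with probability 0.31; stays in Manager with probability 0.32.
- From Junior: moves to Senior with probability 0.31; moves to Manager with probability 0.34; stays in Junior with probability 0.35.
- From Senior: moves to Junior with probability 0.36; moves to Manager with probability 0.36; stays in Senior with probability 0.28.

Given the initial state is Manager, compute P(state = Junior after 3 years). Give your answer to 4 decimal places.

Propagate the distribution vector 3 years from Manager.
After 0 years: (1.0000, 0.0000, 0.0000)
After 1 year: (0.3200, 0.3700, 0.3100)
After 2 years: (0.3398, 0.3595, 0.3007)
After 3 years: (0.3392, 0.3598, 0.3010)
P(in Junior after 3 years) = 0.3598

0.3598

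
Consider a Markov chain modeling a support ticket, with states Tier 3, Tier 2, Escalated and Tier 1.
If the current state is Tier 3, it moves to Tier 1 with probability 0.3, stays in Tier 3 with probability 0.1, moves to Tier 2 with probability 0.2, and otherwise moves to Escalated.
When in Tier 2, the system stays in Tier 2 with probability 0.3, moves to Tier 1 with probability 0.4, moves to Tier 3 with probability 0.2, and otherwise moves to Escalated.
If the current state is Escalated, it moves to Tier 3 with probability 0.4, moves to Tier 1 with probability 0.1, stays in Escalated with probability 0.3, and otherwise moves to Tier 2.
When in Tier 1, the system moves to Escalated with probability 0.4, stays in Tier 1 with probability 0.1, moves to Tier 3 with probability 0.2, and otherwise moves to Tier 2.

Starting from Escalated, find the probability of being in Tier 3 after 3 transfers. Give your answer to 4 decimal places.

Propagate the distribution vector 3 transfers from Escalated.
After 0 transfers: (0.0000, 0.0000, 1.0000, 0.0000)
After 1 transfer: (0.4000, 0.2000, 0.3000, 0.1000)
After 2 transfers: (0.2200, 0.2300, 0.3100, 0.2400)
After 3 transfers: (0.2400, 0.2470, 0.3000, 0.2130)
P(in Tier 3 after 3 transfers) = 0.2400

0.2400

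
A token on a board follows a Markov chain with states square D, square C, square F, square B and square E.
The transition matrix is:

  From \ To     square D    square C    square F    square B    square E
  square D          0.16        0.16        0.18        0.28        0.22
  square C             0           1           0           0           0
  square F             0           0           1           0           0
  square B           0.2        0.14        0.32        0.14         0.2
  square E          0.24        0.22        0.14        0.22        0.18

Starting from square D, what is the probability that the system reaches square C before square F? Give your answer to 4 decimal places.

Let h(s) be the probability of absorption at square C starting from transient state s. Then h(square C) = 1 and h(square F) = 0. By first-step analysis:
h(square D) = 0.16·h(square D) + 0.16·1 + 0.18·0 + 0.28·h(square B) + 0.22·h(square E)
h(square B) = 0.2·h(square D) + 0.14·1 + 0.32·0 + 0.14·h(square B) + 0.2·h(square E)
h(square E) = 0.24·h(square D) + 0.22·1 + 0.14·0 + 0.22·h(square B) + 0.18·h(square E)
Solving: h(square D) = 0.4505, h(square B) = 0.3846, h(square E) = 0.5033.
Starting from square D, the probability is 0.4505.

0.4505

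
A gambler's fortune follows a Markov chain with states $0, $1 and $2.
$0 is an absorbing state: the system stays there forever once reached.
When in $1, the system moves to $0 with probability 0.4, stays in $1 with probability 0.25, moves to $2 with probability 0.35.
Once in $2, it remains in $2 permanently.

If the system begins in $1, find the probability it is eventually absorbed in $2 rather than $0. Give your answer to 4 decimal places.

Let h(s) be the probability of absorption at $2 starting from transient state s. Then h($2) = 1 and h($0) = 0. By first-step analysis:
h($1) = 0.4·0 + 0.25·h($1) + 0.35·1
Solving: h($1) = 0.4667.
Starting from $1, the probability is 0.4667.

0.4667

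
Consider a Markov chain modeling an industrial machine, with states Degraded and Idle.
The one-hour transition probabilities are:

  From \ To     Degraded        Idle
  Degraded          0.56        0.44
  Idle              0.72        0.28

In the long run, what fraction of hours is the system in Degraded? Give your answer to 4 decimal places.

Let the stationary distribution be π with π = πP and π_1 + π_2 = 1.
π_1 = 0.56·π_1 + 0.72·π_2
Solving with the normalization constraint gives π = (0.6207, 0.3793).
So the stationary probability of Degraded is 0.6207.

0.6207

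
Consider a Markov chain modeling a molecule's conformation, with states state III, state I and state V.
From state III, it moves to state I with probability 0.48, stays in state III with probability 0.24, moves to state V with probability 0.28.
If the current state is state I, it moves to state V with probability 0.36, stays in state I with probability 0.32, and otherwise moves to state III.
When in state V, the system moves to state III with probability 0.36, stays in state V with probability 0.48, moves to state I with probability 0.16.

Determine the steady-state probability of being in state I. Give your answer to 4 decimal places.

0.3087

Let the stationary distribution be π with π = πP and π_1 + π_2 + π_3 = 1.
π_1 = 0.24·π_1 + 0.32·π_2 + 0.36·π_3
π_2 = 0.48·π_1 + 0.32·π_2 + 0.16·π_3
Solving with the normalization constraint gives π = (0.3104, 0.3087, 0.3809).
So the stationary probability of state I is 0.3087.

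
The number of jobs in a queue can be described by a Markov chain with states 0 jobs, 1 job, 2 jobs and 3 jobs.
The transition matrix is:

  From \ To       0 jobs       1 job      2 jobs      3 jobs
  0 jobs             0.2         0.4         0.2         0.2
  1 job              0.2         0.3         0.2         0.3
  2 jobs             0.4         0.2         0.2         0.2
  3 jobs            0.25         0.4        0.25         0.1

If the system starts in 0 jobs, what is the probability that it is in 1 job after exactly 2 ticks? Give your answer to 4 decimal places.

Propagate the distribution vector 2 ticks from 0 jobs.
After 0 ticks: (1.0000, 0.0000, 0.0000, 0.0000)
After 1 tick: (0.2000, 0.4000, 0.2000, 0.2000)
After 2 ticks: (0.2500, 0.3200, 0.2100, 0.2200)
P(in 1 job after 2 ticks) = 0.3200

0.3200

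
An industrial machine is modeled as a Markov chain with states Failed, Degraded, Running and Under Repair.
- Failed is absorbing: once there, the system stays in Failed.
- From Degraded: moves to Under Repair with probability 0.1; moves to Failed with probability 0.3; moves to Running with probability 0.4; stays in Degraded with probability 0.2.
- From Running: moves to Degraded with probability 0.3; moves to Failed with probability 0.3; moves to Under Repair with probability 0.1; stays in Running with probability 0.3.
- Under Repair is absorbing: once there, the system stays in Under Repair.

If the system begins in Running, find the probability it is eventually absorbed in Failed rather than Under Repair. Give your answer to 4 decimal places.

0.7500

Let h(s) be the probability of absorption at Failed starting from transient state s. Then h(Failed) = 1 and h(Under Repair) = 0. By first-step analysis:
h(Degraded) = 0.3·1 + 0.2·h(Degraded) + 0.4·h(Running) + 0.1·0
h(Running) = 0.3·1 + 0.3·h(Degraded) + 0.3·h(Running) + 0.1·0
Solving: h(Degraded) = 0.7500, h(Running) = 0.7500.
Starting from Running, the probability is 0.7500.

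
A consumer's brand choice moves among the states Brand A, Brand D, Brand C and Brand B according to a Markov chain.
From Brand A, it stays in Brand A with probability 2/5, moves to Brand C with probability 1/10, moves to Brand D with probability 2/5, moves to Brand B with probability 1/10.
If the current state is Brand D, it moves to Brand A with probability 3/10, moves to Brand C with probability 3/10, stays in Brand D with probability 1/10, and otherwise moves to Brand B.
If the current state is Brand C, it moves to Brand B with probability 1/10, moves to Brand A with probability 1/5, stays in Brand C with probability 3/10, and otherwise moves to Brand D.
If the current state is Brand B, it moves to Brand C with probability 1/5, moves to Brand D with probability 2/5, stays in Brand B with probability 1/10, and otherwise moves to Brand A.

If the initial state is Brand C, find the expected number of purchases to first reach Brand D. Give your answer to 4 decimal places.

Let t(s) be the expected number of purchases to first reach Brand D from state s, with t(Brand D) = 0. Conditioning on the first purchase:
t(Brand A) = 1 + 0.4·t(Brand A) + 0.1·t(Brand C) + 0.1·t(Brand B)
t(Brand C) = 1 + 0.2·t(Brand A) + 0.3·t(Brand C) + 0.1·t(Brand B)
t(Brand B) = 1 + 0.3·t(Brand A) + 0.2·t(Brand C) + 0.1·t(Brand B)
Solving: t(Brand A) = 2.5000, t(Brand C) = 2.5000, t(Brand B) = 2.5000.
Expected purchases from Brand C to Brand D: 2.5000.

2.5000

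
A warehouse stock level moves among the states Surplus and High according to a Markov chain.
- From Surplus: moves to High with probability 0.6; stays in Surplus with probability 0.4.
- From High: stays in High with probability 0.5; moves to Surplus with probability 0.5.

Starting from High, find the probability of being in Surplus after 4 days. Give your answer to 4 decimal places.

Propagate the distribution vector 4 days from High.
After 0 days: (0.0000, 1.0000)
After 1 day: (0.5000, 0.5000)
After 2 days: (0.4500, 0.5500)
After 3 days: (0.4550, 0.5450)
After 4 days: (0.4545, 0.5455)
P(in Surplus after 4 days) = 0.4545

0.4545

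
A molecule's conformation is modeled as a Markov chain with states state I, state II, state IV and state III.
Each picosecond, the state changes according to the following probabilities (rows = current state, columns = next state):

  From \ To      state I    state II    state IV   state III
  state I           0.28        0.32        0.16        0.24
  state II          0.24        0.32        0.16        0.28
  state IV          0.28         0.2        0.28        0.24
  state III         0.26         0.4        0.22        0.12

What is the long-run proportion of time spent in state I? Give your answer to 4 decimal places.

0.2629

Let the stationary distribution be π with π = πP and π_1 + π_2 + π_3 + π_4 = 1.
π_1 = 0.28·π_1 + 0.24·π_2 + 0.28·π_3 + 0.26·π_4
π_2 = 0.32·π_1 + 0.32·π_2 + 0.2·π_3 + 0.4·π_4
π_3 = 0.16·π_1 + 0.16·π_2 + 0.28·π_3 + 0.22·π_4
Solving with the normalization constraint gives π = (0.2629, 0.3144, 0.1972, 0.2255).
So the stationary probability of state I is 0.2629.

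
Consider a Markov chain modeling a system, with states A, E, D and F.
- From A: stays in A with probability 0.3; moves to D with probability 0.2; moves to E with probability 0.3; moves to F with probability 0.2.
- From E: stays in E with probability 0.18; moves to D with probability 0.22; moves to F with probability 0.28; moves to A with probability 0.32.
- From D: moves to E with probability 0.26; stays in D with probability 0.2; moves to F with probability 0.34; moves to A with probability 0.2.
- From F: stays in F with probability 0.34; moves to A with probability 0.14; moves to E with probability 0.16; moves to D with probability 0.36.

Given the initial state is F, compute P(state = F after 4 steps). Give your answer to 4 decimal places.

0.2948

Propagate the distribution vector 4 steps from F.
After 0 steps: (0.0000, 0.0000, 0.0000, 1.0000)
After 1 step: (0.1400, 0.1600, 0.3600, 0.3400)
After 2 steps: (0.2128, 0.2188, 0.2576, 0.3108)
After 3 steps: (0.2289, 0.2199, 0.2541, 0.2971)
After 4 steps: (0.2315, 0.2219, 0.2519, 0.2948)
P(in F after 4 steps) = 0.2948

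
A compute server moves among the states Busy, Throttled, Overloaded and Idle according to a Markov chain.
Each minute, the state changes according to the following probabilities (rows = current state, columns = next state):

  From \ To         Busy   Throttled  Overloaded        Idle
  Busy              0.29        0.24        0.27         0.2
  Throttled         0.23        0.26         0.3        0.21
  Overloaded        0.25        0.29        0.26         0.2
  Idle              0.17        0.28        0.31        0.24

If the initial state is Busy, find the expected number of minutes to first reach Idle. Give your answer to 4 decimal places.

4.9361

Let t(s) be the expected number of minutes to first reach Idle from state s, with t(Idle) = 0. Conditioning on the first minute:
t(Busy) = 1 + 0.29·t(Busy) + 0.24·t(Throttled) + 0.27·t(Overloaded)
t(Throttled) = 1 + 0.23·t(Busy) + 0.26·t(Throttled) + 0.3·t(Overloaded)
t(Overloaded) = 1 + 0.25·t(Busy) + 0.29·t(Throttled) + 0.26·t(Overloaded)
Solving: t(Busy) = 4.9361, t(Throttled) = 4.8857, t(Overloaded) = 4.9336.
Expected minutes from Busy to Idle: 4.9361.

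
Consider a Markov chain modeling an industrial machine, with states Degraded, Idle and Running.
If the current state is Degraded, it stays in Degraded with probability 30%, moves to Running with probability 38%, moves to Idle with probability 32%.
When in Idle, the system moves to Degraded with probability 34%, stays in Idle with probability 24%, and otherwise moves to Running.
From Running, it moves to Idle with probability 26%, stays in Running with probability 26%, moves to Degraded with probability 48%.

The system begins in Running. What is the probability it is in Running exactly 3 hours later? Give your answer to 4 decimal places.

0.3482

Propagate the distribution vector 3 hours from Running.
After 0 hours: (0.0000, 0.0000, 1.0000)
After 1 hour: (0.4800, 0.2600, 0.2600)
After 2 hours: (0.3572, 0.2836, 0.3592)
After 3 hours: (0.3760, 0.2758, 0.3482)
P(in Running after 3 hours) = 0.3482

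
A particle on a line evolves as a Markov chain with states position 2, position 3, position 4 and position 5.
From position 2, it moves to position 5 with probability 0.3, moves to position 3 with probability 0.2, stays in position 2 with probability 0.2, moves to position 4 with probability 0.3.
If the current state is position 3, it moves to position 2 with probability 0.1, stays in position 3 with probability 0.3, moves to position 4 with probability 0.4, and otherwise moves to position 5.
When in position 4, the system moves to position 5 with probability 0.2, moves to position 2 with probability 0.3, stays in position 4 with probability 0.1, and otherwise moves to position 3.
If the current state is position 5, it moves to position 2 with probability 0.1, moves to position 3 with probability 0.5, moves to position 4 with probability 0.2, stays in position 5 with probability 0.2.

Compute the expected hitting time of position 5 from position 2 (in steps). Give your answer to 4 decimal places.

Let t(s) be the expected number of steps to first reach position 5 from state s, with t(position 5) = 0. Conditioning on the first step:
t(position 2) = 1 + 0.2·t(position 2) + 0.2·t(position 3) + 0.3·t(position 4)
t(position 3) = 1 + 0.1·t(position 2) + 0.3·t(position 3) + 0.4·t(position 4)
t(position 4) = 1 + 0.3·t(position 2) + 0.4·t(position 3) + 0.1·t(position 4)
Solving: t(position 2) = 4.0927, t(position 3) = 4.5946, t(position 4) = 4.5174.
Expected steps from position 2 to position 5: 4.0927.

4.0927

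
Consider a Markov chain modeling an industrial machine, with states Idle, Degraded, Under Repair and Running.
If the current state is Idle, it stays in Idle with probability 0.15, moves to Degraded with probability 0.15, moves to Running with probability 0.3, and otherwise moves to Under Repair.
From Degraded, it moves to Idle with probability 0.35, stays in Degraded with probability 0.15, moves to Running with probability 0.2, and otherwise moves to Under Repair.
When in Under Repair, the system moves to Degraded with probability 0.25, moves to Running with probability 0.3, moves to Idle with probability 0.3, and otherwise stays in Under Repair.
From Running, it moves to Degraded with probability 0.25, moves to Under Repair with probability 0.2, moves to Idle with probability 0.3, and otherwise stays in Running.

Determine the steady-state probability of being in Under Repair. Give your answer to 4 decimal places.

0.2612

Let the stationary distribution be π with π = πP and π_1 + π_2 + π_3 + π_4 = 1.
π_1 = 0.15·π_1 + 0.35·π_2 + 0.3·π_3 + 0.3·π_4
π_2 = 0.15·π_1 + 0.15·π_2 + 0.25·π_3 + 0.25·π_4
π_3 = 0.4·π_1 + 0.3·π_2 + 0.15·π_3 + 0.2·π_4
Solving with the normalization constraint gives π = (0.2697, 0.2028, 0.2612, 0.2664).
So the stationary probability of Under Repair is 0.2612.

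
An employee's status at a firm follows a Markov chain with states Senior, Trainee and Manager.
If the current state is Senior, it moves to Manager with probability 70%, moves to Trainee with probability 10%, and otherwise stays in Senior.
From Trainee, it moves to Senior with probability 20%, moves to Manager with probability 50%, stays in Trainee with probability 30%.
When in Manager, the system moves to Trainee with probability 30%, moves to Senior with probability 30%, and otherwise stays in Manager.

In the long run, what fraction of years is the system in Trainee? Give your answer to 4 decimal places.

Let the stationary distribution be π with π = πP and π_1 + π_2 + π_3 = 1.
π_1 = 0.2·π_1 + 0.2·π_2 + 0.3·π_3
π_2 = 0.1·π_1 + 0.3·π_2 + 0.3·π_3
Solving with the normalization constraint gives π = (0.2500, 0.2500, 0.5000).
So the stationary probability of Trainee is 0.2500.

0.2500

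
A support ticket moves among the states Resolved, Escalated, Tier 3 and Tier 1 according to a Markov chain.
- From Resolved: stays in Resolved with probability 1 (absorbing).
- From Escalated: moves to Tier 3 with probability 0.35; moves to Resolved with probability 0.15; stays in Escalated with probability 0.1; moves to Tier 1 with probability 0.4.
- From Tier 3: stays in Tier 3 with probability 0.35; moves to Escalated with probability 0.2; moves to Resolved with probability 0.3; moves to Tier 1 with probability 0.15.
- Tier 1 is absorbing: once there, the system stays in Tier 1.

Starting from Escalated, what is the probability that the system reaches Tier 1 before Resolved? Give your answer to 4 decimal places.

Let h(s) be the probability of absorption at Tier 1 starting from transient state s. Then h(Tier 1) = 1 and h(Resolved) = 0. By first-step analysis:
h(Escalated) = 0.15·0 + 0.1·h(Escalated) + 0.35·h(Tier 3) + 0.4·1
h(Tier 3) = 0.3·0 + 0.2·h(Escalated) + 0.35·h(Tier 3) + 0.15·1
Solving: h(Escalated) = 0.6068, h(Tier 3) = 0.4175.
Starting from Escalated, the probability is 0.6068.

0.6068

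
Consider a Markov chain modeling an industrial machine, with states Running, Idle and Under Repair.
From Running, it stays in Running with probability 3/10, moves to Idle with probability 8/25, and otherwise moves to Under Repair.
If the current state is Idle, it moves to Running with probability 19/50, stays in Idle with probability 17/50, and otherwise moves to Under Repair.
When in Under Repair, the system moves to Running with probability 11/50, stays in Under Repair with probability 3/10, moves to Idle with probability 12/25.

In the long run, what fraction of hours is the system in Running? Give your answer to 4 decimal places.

Let the stationary distribution be π with π = πP and π_1 + π_2 + π_3 = 1.
π_1 = 0.3·π_1 + 0.38·π_2 + 0.22·π_3
π_2 = 0.32·π_1 + 0.34·π_2 + 0.48·π_3
Solving with the normalization constraint gives π = (0.3049, 0.3783, 0.3168).
So the stationary probability of Running is 0.3049.

0.3049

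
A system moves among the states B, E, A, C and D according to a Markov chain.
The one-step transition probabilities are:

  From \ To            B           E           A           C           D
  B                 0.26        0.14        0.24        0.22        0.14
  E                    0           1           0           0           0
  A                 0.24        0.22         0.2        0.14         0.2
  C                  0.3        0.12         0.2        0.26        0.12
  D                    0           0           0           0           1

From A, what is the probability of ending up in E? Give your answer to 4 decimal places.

Let h(s) be the probability of absorption at E starting from transient state s. Then h(E) = 1 and h(D) = 0. By first-step analysis:
h(B) = 0.26·h(B) + 0.14·1 + 0.24·h(A) + 0.22·h(C) + 0.14·0
h(A) = 0.24·h(B) + 0.22·1 + 0.2·h(A) + 0.14·h(C) + 0.2·0
h(C) = 0.3·h(B) + 0.12·1 + 0.2·h(A) + 0.26·h(C) + 0.12·0
Solving: h(B) = 0.5074, h(A) = 0.5160, h(C) = 0.5073.
Starting from A, the probability is 0.5160.

0.5160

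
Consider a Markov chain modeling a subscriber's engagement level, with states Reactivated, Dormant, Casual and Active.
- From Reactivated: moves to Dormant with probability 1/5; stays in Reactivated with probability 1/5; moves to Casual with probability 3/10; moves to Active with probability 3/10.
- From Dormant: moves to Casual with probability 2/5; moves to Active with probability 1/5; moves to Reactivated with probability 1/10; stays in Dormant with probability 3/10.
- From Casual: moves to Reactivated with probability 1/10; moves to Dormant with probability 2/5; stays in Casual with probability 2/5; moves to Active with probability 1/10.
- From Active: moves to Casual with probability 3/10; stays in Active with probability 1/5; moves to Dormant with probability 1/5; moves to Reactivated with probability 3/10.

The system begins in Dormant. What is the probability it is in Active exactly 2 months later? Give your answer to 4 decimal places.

Propagate the distribution vector 2 months from Dormant.
After 0 months: (0.0000, 1.0000, 0.0000, 0.0000)
After 1 month: (0.1000, 0.3000, 0.4000, 0.2000)
After 2 months: (0.1500, 0.3100, 0.3700, 0.1700)
P(in Active after 2 months) = 0.1700

0.1700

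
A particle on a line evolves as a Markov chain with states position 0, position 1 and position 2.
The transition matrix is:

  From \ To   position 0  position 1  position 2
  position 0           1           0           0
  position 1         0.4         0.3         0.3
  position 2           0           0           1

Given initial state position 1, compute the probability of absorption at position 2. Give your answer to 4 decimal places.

0.4286

Let h(s) be the probability of absorption at position 2 starting from transient state s. Then h(position 2) = 1 and h(position 0) = 0. By first-step analysis:
h(position 1) = 0.4·0 + 0.3·h(position 1) + 0.3·1
Solving: h(position 1) = 0.4286.
Starting from position 1, the probability is 0.4286.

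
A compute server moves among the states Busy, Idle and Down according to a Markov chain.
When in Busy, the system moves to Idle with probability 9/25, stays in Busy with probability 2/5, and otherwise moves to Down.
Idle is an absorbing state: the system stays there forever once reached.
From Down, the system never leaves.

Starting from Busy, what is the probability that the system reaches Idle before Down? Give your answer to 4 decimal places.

Let h(s) be the probability of absorption at Idle starting from transient state s. Then h(Idle) = 1 and h(Down) = 0. By first-step analysis:
h(Busy) = 0.4·h(Busy) + 0.36·1 + 0.24·0
Solving: h(Busy) = 0.6000.
Starting from Busy, the probability is 0.6000.

0.6000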